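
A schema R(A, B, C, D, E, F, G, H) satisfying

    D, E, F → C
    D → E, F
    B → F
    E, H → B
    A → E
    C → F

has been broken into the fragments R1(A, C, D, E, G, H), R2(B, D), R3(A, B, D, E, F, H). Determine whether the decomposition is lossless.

Yes

Chase test. Columns are A, B, C, D, E, F, G, H; row i has aⱼ where attribute j ∈ Ri, else bᵢⱼ.
Initial tableau (one row per fragment):
  row 1: a1 b12 a3 a4 a5 b16 a7 a8
  row 2: b21 a2 b23 a4 b25 b26 b27 b28
  row 3: a1 a2 b33 a4 a5 a6 b37 a8
Rows 1 and 2 agree on D; apply D→E, F and equate their E, F entries.
Rows 1 and 3 agree on D; apply D→E, F and equate their E, F entries.
Rows 1 and 3 agree on E, H; apply E, H→B and equate their B entries.
Rows 1 and 2 agree on D, E, F; apply D, E, F→C and equate their C entries.
Rows 1 and 3 agree on D, E, F; apply D, E, F→C and equate their C entries.
Row 1 is now all distinguished symbols — the join is lossless.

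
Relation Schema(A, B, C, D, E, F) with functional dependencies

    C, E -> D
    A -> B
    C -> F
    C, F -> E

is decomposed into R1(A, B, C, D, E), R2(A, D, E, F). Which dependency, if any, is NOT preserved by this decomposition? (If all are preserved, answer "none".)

C -> F

Check C → F: no single fragment contains all of {C, F}, and the restricted closure of {C} across the fragments never reaches {F}.
C, E → D is preserved.
A → B is preserved.
C, F → E is preserved.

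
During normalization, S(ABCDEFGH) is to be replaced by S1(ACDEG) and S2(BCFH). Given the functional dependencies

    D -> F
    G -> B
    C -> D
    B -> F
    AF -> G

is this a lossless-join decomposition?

Common attributes: S1 ∩ S2 = {C}.
Closure of {C}: C → D applies, adding D; D → F applies, adding F. So (C)⁺ = {CDF}.
The closure contains neither all of S1 = {ACDEG} nor all of S2 = {BCFH}, so the common attributes are not a superkey of either fragment. The join is lossy.

No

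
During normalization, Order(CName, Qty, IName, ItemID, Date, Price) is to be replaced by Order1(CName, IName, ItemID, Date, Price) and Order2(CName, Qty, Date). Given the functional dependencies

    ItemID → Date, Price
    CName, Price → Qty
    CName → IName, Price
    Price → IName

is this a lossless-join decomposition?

Common attributes: Order1 ∩ Order2 = {CName, Date}.
Closure of {CName, Date}: CName → IName, Price applies, adding IName, Price; CName, Price → Qty applies, adding Qty. So (CName, Date)⁺ = {CName, Qty, IName, Date, Price}.
This closure contains every attribute of Order2, so Order1 ∩ Order2 → Order2. The join is lossless.

Yes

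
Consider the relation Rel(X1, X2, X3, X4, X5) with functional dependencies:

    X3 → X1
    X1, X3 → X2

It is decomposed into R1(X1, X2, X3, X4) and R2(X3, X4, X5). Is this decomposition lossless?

Yes

Common attributes: R1 ∩ R2 = {X3, X4}.
Closure of {X3, X4}: X3 → X1 applies, adding X1; X1, X3 → X2 applies, adding X2. So (X3, X4)⁺ = {X1, X2, X3, X4}.
This closure contains every attribute of R1, so R1 ∩ R2 → R1. The join is lossless.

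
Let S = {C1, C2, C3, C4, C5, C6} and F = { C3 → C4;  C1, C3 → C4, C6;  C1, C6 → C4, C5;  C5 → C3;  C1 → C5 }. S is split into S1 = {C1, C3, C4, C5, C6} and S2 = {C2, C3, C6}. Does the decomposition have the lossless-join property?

No

Common attributes: S1 ∩ S2 = {C3, C6}.
Closure of {C3, C6}: C3 → C4 applies, adding C4. So (C3, C6)⁺ = {C3, C4, C6}.
The closure contains neither all of S1 = {C1, C3, C4, C5, C6} nor all of S2 = {C2, C3, C6}, so the common attributes are not a superkey of either fragment. The join is lossy.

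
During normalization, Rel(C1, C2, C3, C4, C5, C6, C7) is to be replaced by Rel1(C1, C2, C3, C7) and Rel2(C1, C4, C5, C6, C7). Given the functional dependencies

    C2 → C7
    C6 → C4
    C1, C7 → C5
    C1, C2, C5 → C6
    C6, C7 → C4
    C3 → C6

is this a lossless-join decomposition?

Common attributes: Rel1 ∩ Rel2 = {C1, C7}.
Closure of {C1, C7}: C1, C7 → C5 applies, adding C5. So (C1, C7)⁺ = {C1, C5, C7}.
The closure contains neither all of Rel1 = {C1, C2, C3, C7} nor all of Rel2 = {C1, C4, C5, C6, C7}, so the common attributes are not a superkey of either fragment. The join is lossy.

No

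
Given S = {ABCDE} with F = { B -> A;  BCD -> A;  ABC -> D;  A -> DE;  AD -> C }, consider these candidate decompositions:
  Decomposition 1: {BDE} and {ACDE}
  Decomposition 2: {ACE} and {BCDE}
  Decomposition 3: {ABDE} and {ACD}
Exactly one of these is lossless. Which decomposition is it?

Decomposition 1: common = {DE}, closure = {DE} → lossy.
Decomposition 2: common = {CE}, closure = {CE} → lossy.
Decomposition 3: common = {AD}, closure = {ACDE} → lossless.

Decomposition 3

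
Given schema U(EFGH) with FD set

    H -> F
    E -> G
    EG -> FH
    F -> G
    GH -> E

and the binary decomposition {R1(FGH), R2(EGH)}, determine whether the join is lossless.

Common attributes: R1 ∩ R2 = {GH}.
Closure of {GH}: H → F applies, adding F; GH → E applies, adding E. So (GH)⁺ = {EFGH}.
This closure contains every attribute of R1, so R1 ∩ R2 → R1. The join is lossless.

Yes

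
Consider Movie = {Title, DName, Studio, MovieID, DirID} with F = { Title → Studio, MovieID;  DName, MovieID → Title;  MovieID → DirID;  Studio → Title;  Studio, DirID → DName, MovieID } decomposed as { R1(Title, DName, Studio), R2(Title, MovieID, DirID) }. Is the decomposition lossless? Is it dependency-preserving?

Lossless test: (Title)⁺ = {Title, DName, Studio, MovieID, DirID}, which contains all of one fragment — lossless.
Dependency preservation: the restricted closure of {DName, MovieID} across the fragments never reaches {Title}, so DName, MovieID → Title cannot be enforced without a join — not preserved.

lossless but not dependency-preserving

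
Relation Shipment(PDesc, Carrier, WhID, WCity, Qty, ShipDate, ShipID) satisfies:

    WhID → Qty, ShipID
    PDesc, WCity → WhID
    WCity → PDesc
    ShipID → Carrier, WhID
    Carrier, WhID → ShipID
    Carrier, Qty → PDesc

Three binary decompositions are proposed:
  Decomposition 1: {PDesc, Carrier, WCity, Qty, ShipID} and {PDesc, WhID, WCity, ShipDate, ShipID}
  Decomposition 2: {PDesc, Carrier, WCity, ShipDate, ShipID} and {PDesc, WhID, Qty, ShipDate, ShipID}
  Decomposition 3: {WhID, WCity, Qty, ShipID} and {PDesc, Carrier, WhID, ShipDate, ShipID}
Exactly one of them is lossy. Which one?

Decomposition 1: common = {PDesc, WCity, ShipID}, closure = {PDesc, Carrier, WhID, WCity, Qty, ShipID} → lossless.
Decomposition 2: common = {PDesc, ShipDate, ShipID}, closure = {PDesc, Carrier, WhID, Qty, ShipDate, ShipID} → lossless.
Decomposition 3: common = {WhID, ShipID}, closure = {PDesc, Carrier, WhID, Qty, ShipID} → lossy.

Decomposition 3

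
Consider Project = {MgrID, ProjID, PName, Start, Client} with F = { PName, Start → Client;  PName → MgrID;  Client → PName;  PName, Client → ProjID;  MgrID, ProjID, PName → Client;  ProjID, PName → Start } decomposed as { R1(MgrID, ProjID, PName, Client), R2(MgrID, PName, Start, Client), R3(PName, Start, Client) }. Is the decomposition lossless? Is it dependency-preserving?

Lossless test (chase): Rows 1 and 3 agree on PName; apply PName→MgrID and equate their MgrID entries. Rows 1 and 2 agree on PName, Client; apply PName, Client→ProjID and equate their ProjID entries. Rows 1 and 3 agree on PName, Client; apply PName, Client→ProjID and equate their ProjID entries. Rows 1 and 2 agree on ProjID, PName; apply ProjID, PName→Start and equate their Start entries. Row 1 is now all distinguished symbols — the join is lossless.
Dependency preservation: ProjID, PName → Start is not contained in any single fragment, but the restricted closure of its left-hand side across the fragments still reaches the right-hand side; the remaining FDs each lie inside some fragment. All dependencies are preserved.

lossless and dependency-preserving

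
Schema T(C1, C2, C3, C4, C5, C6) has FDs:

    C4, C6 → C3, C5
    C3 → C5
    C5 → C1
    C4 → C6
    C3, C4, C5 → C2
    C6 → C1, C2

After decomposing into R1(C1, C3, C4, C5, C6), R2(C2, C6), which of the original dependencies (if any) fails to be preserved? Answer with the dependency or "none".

none

C4, C6 → C3, C5 lies within R1.
C3 → C5 lies within R1.
C5 → C1 lies within R1.
C4 → C6 lies within R1.
C3, C4, C5 → C2: restricted closure across fragments reaches C2.
C6 → C1, C2: restricted closure across fragments reaches C1, C2.
Every dependency is enforceable on the fragments, so the decomposition is dependency-preserving.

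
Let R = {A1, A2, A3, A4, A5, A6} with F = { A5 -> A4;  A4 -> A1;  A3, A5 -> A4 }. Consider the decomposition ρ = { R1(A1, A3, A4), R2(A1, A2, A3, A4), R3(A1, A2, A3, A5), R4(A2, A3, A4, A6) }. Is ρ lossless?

Chase test. Columns are A1, A2, A3, A4, A5, A6; row i has aⱼ where attribute j ∈ Ri, else bᵢⱼ.
Initial tableau (one row per fragment):
  row 1: a1 b12 a3 a4 b15 b16
  row 2: a1 a2 a3 a4 b25 b26
  row 3: a1 a2 a3 b34 a5 b36
  row 4: b41 a2 a3 a4 b45 a6
Rows 1 and 4 agree on A4; apply A4→A1 and equate their A1 entries.
No row becomes fully distinguished — the join is lossy.

No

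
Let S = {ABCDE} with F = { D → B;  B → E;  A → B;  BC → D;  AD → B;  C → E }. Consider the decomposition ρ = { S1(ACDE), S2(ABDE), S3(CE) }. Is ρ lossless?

Yes

Chase test. Columns are ABCDE; row i has aⱼ where attribute j ∈ Si, else bᵢⱼ.
Initial tableau (one row per fragment):
  row 1: a1 b12 a3 a4 a5
  row 2: a1 a2 b23 a4 a5
  row 3: b31 b32 a3 b34 a5
Rows 1 and 2 agree on D; apply D→B and equate their B entries.
Row 1 is now all distinguished symbols — the join is lossless.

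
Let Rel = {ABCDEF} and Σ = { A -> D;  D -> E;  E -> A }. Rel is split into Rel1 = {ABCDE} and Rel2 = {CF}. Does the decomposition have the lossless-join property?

No

Common attributes: Rel1 ∩ Rel2 = {C}.
No dependency enlarges {C}, so (C)⁺ = {C}.
The closure contains neither all of Rel1 = {ABCDE} nor all of Rel2 = {CF}, so the common attributes are not a superkey of either fragment. The join is lossy.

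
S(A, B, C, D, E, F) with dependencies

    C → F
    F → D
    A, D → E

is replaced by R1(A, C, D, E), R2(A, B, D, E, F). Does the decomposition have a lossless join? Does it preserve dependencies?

lossy and not dependency-preserving

Lossless test: (A, D, E)⁺ = {A, D, E}, which is a superkey of neither fragment — lossy.
Dependency preservation: the restricted closure of {C} across the fragments never reaches {F}, so C → F cannot be enforced without a join — not preserved.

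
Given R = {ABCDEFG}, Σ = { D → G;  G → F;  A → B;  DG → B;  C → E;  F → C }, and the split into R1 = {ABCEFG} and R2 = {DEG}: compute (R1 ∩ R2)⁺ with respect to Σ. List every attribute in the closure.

R1 ∩ R2 = {EG}.
G → F applies, adding F
F → C applies, adding C
Closure: {CEFG}.

CEFG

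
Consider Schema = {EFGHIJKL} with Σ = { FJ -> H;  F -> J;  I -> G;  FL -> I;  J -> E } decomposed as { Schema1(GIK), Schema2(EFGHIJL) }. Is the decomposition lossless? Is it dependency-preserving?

lossy but dependency-preserving

Lossless test: (GI)⁺ = {GI}, which is a superkey of neither fragment — lossy.
Dependency preservation: every FD's attributes lie within a single fragment, so each can be enforced locally — preserved.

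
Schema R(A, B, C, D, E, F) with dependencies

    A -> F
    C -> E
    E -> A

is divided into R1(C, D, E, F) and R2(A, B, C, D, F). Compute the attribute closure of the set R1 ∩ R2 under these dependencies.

A, C, D, E, F

R1 ∩ R2 = {C, D, F}.
C → E applies, adding E
E → A applies, adding A
Closure: {A, C, D, E, F}.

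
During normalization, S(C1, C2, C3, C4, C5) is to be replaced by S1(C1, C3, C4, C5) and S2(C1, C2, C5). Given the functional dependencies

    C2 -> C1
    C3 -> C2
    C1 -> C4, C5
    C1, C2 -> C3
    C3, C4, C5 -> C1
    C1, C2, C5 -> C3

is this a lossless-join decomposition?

No

Common attributes: S1 ∩ S2 = {C1, C5}.
Closure of {C1, C5}: C1 → C4, C5 applies, adding C4. So (C1, C5)⁺ = {C1, C4, C5}.
The closure contains neither all of S1 = {C1, C3, C4, C5} nor all of S2 = {C1, C2, C5}, so the common attributes are not a superkey of either fragment. The join is lossy.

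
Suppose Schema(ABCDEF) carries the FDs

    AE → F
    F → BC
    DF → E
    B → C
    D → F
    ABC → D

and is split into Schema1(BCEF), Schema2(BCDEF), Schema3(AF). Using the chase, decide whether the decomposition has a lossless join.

Chase test. Columns are ABCDEF; row i has aⱼ where attribute j ∈ Schemai, else bᵢⱼ.
Initial tableau (one row per fragment):
  row 1: b11 a2 a3 b14 a5 a6
  row 2: b21 a2 a3 a4 a5 a6
  row 3: a1 b32 b33 b34 b35 a6
Rows 1 and 3 agree on F; apply F→BC and equate their BC entries.
No row becomes fully distinguished — the join is lossy.

No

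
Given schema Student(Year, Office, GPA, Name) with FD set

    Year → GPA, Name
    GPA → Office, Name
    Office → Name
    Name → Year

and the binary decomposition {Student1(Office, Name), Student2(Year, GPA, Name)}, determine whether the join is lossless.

Yes

Common attributes: Student1 ∩ Student2 = {Name}.
Closure of {Name}: Name → Year applies, adding Year; Year → GPA, Name applies, adding GPA; GPA → Office, Name applies, adding Office. So (Name)⁺ = {Year, Office, GPA, Name}.
This closure contains every attribute of Student1, so Student1 ∩ Student2 → Student1. The join is lossless.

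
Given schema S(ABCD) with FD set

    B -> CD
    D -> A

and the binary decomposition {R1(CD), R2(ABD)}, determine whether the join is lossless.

Common attributes: R1 ∩ R2 = {D}.
Closure of {D}: D → A applies, adding A. So (D)⁺ = {AD}.
The closure contains neither all of R1 = {CD} nor all of R2 = {ABD}, so the common attributes are not a superkey of either fragment. The join is lossy.

No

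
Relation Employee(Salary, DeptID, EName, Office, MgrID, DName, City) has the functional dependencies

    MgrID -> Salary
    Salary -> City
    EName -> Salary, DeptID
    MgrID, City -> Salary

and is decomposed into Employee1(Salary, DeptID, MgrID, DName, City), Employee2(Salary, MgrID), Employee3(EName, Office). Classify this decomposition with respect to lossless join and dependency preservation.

lossy and not dependency-preserving

Lossless test (chase): Rows 1 and 2 agree on Salary; apply Salary→City and equate their City entries. No row becomes fully distinguished — the join is lossy.
Dependency preservation: the restricted closure of {EName} across the fragments never reaches {Salary, DeptID}, so EName → Salary, DeptID cannot be enforced without a join — not preserved.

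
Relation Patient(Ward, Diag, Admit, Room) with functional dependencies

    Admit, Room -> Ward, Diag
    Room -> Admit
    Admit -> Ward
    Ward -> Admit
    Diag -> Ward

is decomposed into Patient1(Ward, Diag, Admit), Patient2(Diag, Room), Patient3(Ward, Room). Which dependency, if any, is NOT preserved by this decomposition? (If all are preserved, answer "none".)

Admit, Room → Ward, Diag: restricted closure across fragments reaches Ward, Diag.
Room → Admit: restricted closure across fragments reaches Admit.
Admit → Ward lies within Patient1.
Ward → Admit lies within Patient1.
Diag → Ward lies within Patient1.
Every dependency is enforceable on the fragments, so the decomposition is dependency-preserving.

none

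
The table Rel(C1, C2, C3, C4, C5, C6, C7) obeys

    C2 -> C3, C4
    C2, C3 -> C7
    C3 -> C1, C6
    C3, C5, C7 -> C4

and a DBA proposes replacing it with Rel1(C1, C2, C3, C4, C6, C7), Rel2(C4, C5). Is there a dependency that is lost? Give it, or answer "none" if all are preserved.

C3, C5, C7 -> C4

Check C3, C5, C7 → C4: no single fragment contains all of {C3, C4, C5, C7}, and the restricted closure of {C3, C5, C7} across the fragments never reaches {C4}.
C2 → C3, C4 is preserved.
C2, C3 → C7 is preserved.
C3 → C1, C6 is preserved.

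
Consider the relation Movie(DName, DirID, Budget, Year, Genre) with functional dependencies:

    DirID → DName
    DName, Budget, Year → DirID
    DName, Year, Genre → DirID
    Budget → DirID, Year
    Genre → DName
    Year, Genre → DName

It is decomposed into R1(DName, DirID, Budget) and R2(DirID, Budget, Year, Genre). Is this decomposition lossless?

Yes

Common attributes: R1 ∩ R2 = {DirID, Budget}.
Closure of {DirID, Budget}: DirID → DName applies, adding DName; Budget → DirID, Year applies, adding Year. So (DirID, Budget)⁺ = {DName, DirID, Budget, Year}.
This closure contains every attribute of R1, so R1 ∩ R2 → R1. The join is lossless.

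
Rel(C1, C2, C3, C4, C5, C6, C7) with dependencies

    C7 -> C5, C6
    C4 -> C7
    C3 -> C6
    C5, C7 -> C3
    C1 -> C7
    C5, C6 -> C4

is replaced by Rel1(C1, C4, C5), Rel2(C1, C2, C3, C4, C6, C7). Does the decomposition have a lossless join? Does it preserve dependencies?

lossless but not dependency-preserving

Lossless test: (C1, C4)⁺ = {C1, C3, C4, C5, C6, C7}, which contains all of one fragment — lossless.
Dependency preservation: the restricted closure of {C5, C6} across the fragments never reaches {C4}, so C5, C6 → C4 cannot be enforced without a join — not preserved.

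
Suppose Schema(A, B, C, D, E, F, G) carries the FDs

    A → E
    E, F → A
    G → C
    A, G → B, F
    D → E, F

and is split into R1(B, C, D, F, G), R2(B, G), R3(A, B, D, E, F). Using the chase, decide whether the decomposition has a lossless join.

Yes

Chase test. Columns are A, B, C, D, E, F, G; row i has aⱼ where attribute j ∈ Ri, else bᵢⱼ.
Initial tableau (one row per fragment):
  row 1: b11 a2 a3 a4 b15 a6 a7
  row 2: b21 a2 b23 b24 b25 b26 a7
  row 3: a1 a2 b33 a4 a5 a6 b37
Rows 1 and 2 agree on G; apply G→C and equate their C entries.
Rows 1 and 3 agree on D; apply D→E, F and equate their E, F entries.
Rows 1 and 3 agree on E, F; apply E, F→A and equate their A entries.
Row 1 is now all distinguished symbols — the join is lossless.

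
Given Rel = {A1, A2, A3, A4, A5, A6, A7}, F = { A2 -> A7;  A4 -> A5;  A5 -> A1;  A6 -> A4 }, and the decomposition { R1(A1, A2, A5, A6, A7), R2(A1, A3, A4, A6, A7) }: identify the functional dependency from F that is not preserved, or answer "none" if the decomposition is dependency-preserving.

A4 -> A5

Check A4 → A5: no single fragment contains all of {A4, A5}, and the restricted closure of {A4} across the fragments never reaches {A5}.
A2 → A7 is preserved.
A5 → A1 is preserved.
A6 → A4 is preserved.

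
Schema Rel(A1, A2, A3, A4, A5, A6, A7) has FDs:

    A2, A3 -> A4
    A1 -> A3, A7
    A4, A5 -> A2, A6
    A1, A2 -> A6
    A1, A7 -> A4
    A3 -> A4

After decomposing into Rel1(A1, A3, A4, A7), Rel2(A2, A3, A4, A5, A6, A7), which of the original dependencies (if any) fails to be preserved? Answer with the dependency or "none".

A1, A2 -> A6

Check A1, A2 → A6: no single fragment contains all of {A1, A2, A6}, and the restricted closure of {A1, A2} across the fragments never reaches {A6}.
A2, A3 → A4 is preserved.
A1 → A3, A7 is preserved.
A4, A5 → A2, A6 is preserved.
A1, A7 → A4 is preserved.
A3 → A4 is preserved.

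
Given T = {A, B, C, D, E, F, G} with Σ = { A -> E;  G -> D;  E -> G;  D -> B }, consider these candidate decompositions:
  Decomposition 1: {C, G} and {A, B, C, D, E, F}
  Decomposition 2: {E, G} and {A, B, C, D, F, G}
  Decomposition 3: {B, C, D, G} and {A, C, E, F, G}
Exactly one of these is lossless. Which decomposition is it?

Decomposition 1: common = {C}, closure = {C} → lossy.
Decomposition 2: common = {G}, closure = {B, D, G} → lossy.
Decomposition 3: common = {C, G}, closure = {B, C, D, G} → lossless.

Decomposition 3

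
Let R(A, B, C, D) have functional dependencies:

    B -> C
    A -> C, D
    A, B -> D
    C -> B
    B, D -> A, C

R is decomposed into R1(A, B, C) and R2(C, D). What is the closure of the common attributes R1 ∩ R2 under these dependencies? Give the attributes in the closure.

R1 ∩ R2 = {C}.
C → B applies, adding B
Closure: {B, C}.

B, C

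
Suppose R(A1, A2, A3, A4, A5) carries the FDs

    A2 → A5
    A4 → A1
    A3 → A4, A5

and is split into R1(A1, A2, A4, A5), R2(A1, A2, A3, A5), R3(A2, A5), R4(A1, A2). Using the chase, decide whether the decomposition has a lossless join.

Chase test. Columns are A1, A2, A3, A4, A5; row i has aⱼ where attribute j ∈ Ri, else bᵢⱼ.
Initial tableau (one row per fragment):
  row 1: a1 a2 b13 a4 a5
  row 2: a1 a2 a3 b24 a5
  row 3: b31 a2 b33 b34 a5
  row 4: a1 a2 b43 b44 b45
Rows 1 and 4 agree on A2; apply A2→A5 and equate their A5 entries.
No row becomes fully distinguished — the join is lossy.

No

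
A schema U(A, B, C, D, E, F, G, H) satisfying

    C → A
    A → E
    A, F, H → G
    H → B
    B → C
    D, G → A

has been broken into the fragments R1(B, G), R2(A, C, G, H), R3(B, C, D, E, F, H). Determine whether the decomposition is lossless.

Chase test. Columns are A, B, C, D, E, F, G, H; row i has aⱼ where attribute j ∈ Ri, else bᵢⱼ.
Initial tableau (one row per fragment):
  row 1: b11 a2 b13 b14 b15 b16 a7 b18
  row 2: a1 b22 a3 b24 b25 b26 a7 a8
  row 3: b31 a2 a3 a4 a5 a6 b37 a8
Rows 2 and 3 agree on C; apply C→A and equate their A entries.
Rows 2 and 3 agree on A; apply A→E and equate their E entries.
Rows 2 and 3 agree on H; apply H→B and equate their B entries.
Rows 1 and 2 agree on B; apply B→C and equate their C entries.
Rows 1 and 2 agree on C; apply C→A and equate their A entries.
Rows 1 and 2 agree on A; apply A→E and equate their E entries.
No row becomes fully distinguished — the join is lossy.

No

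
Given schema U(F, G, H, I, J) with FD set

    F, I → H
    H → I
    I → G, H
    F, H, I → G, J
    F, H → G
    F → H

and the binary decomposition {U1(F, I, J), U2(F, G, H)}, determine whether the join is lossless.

Common attributes: U1 ∩ U2 = {F}.
Closure of {F}: F → H applies, adding H; H → I applies, adding I; I → G, H applies, adding G; F, H, I → G, J applies, adding J. So (F)⁺ = {F, G, H, I, J}.
This closure contains every attribute of U1, so U1 ∩ U2 → U1. The join is lossless.

Yes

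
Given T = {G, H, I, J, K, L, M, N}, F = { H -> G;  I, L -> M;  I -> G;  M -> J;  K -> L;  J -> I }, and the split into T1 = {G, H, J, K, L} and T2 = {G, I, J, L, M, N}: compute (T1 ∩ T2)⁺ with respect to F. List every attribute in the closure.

G, I, J, L, M

T1 ∩ T2 = {G, J, L}.
J → I applies, adding I
I, L → M applies, adding M
Closure: {G, I, J, L, M}.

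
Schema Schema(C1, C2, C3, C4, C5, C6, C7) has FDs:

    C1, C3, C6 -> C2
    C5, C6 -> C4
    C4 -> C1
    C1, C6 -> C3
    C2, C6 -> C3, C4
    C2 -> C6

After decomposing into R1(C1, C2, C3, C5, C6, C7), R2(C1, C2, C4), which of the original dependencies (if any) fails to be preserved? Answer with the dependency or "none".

none

C1, C3, C6 → C2 lies within R1.
C5, C6 → C4: restricted closure across fragments reaches C4.
C4 → C1 lies within R2.
C1, C6 → C3 lies within R1.
C2, C6 → C3, C4: restricted closure across fragments reaches C3, C4.
C2 → C6 lies within R1.
Every dependency is enforceable on the fragments, so the decomposition is dependency-preserving.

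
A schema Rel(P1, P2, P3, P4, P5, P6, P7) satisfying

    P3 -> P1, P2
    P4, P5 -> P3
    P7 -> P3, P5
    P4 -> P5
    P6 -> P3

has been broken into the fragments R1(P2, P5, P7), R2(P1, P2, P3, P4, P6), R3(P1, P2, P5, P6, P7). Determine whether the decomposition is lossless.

No

Chase test. Columns are P1, P2, P3, P4, P5, P6, P7; row i has aⱼ where attribute j ∈ Ri, else bᵢⱼ.
Initial tableau (one row per fragment):
  row 1: b11 a2 b13 b14 a5 b16 a7
  row 2: a1 a2 a3 a4 b25 a6 b27
  row 3: a1 a2 b33 b34 a5 a6 a7
Rows 1 and 3 agree on P7; apply P7→P3, P5 and equate their P3, P5 entries.
Rows 2 and 3 agree on P6; apply P6→P3 and equate their P3 entries.
Rows 1 and 2 agree on P3; apply P3→P1, P2 and equate their P1, P2 entries.
No row becomes fully distinguished — the join is lossy.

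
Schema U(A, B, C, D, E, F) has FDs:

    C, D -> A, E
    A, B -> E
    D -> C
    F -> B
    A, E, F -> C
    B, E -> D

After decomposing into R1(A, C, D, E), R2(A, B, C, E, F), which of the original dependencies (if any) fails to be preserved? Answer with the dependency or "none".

B, E -> D

Check B, E → D: no single fragment contains all of {B, D, E}, and the restricted closure of {B, E} across the fragments never reaches {D}.
C, D → A, E is preserved.
A, B → E is preserved.
D → C is preserved.
F → B is preserved.
A, E, F → C is preserved.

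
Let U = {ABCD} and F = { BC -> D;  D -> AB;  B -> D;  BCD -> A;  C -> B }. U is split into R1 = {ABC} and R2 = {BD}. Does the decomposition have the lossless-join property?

Yes

Common attributes: R1 ∩ R2 = {B}.
Closure of {B}: B → D applies, adding D; D → AB applies, adding A. So (B)⁺ = {ABD}.
This closure contains every attribute of R2, so R1 ∩ R2 → R2. The join is lossless.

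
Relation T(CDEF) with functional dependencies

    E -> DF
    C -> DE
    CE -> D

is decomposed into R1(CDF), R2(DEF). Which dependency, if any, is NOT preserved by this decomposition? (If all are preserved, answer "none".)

Check C → DE: no single fragment contains all of {CDE}, and the restricted closure of {C} across the fragments never reaches {DE}.
E → DF is preserved.
CE → D is preserved.

C -> DE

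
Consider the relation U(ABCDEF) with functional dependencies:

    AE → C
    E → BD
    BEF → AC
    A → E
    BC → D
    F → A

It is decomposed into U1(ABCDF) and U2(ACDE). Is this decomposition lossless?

Common attributes: U1 ∩ U2 = {ACD}.
Closure of {ACD}: A → E applies, adding E; E → BD applies, adding B. So (ACD)⁺ = {ABCDE}.
This closure contains every attribute of U2, so U1 ∩ U2 → U2. The join is lossless.

Yes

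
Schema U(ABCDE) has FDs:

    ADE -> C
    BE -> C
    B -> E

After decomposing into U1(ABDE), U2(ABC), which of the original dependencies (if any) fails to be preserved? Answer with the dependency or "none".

Check ADE → C: no single fragment contains all of {ACDE}, and the restricted closure of {ADE} across the fragments never reaches {C}.
BE → C is preserved.
B → E is preserved.

ADE -> C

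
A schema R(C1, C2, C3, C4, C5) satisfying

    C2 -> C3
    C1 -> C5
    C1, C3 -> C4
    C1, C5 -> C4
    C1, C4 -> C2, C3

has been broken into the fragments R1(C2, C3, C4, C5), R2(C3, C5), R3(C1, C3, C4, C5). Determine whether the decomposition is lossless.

No

Chase test. Columns are C1, C2, C3, C4, C5; row i has aⱼ where attribute j ∈ Ri, else bᵢⱼ.
Initial tableau (one row per fragment):
  row 1: b11 a2 a3 a4 a5
  row 2: b21 b22 a3 b24 a5
  row 3: a1 b32 a3 a4 a5
No row becomes fully distinguished — the join is lossy.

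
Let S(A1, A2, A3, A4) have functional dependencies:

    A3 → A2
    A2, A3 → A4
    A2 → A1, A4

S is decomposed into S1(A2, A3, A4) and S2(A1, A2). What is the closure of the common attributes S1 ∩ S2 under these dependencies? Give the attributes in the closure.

S1 ∩ S2 = {A2}.
A2 → A1, A4 applies, adding A1, A4
Closure: {A1, A2, A4}.

A1, A2, A4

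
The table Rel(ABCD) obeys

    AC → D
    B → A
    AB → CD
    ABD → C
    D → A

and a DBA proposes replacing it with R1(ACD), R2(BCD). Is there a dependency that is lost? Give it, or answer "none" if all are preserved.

none

AC → D lies within R1.
B → A: restricted closure across fragments reaches A.
AB → CD: restricted closure across fragments reaches CD.
ABD → C: restricted closure across fragments reaches C.
D → A lies within R1.
Every dependency is enforceable on the fragments, so the decomposition is dependency-preserving.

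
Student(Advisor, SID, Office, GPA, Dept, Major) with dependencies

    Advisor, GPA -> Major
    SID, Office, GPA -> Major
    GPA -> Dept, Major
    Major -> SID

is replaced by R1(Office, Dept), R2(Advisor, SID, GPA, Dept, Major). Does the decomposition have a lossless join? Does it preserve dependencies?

lossy but dependency-preserving

Lossless test: (Dept)⁺ = {Dept}, which is a superkey of neither fragment — lossy.
Dependency preservation: SID, Office, GPA → Major is not contained in any single fragment, but the restricted closure of its left-hand side across the fragments still reaches the right-hand side; the remaining FDs each lie inside some fragment. All dependencies are preserved.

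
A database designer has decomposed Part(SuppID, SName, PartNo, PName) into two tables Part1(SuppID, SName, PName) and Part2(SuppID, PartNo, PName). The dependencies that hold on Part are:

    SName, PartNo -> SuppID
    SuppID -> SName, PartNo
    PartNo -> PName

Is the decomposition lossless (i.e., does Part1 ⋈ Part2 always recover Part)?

Common attributes: Part1 ∩ Part2 = {SuppID, PName}.
Closure of {SuppID, PName}: SuppID → SName, PartNo applies, adding SName, PartNo. So (SuppID, PName)⁺ = {SuppID, SName, PartNo, PName}.
This closure contains every attribute of Part1, so Part1 ∩ Part2 → Part1. The join is lossless.

Yes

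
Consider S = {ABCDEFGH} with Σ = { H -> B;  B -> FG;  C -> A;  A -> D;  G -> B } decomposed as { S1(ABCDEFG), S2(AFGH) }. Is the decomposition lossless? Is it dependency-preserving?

lossy but dependency-preserving

Lossless test: (AFG)⁺ = {ABDFG}, which is a superkey of neither fragment — lossy.
Dependency preservation: H → B is not contained in any single fragment, but the restricted closure of its left-hand side across the fragments still reaches the right-hand side; the remaining FDs each lie inside some fragment. All dependencies are preserved.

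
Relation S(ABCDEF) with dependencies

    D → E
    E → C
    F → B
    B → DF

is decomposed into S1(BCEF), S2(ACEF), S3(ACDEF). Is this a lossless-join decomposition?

Yes

Chase test. Columns are ABCDEF; row i has aⱼ where attribute j ∈ Si, else bᵢⱼ.
Initial tableau (one row per fragment):
  row 1: b11 a2 a3 b14 a5 a6
  row 2: a1 b22 a3 b24 a5 a6
  row 3: a1 b32 a3 a4 a5 a6
Rows 1 and 2 agree on F; apply F→B and equate their B entries.
Rows 1 and 3 agree on F; apply F→B and equate their B entries.
Rows 1 and 2 agree on B; apply B→DF and equate their DF entries.
Rows 1 and 3 agree on B; apply B→DF and equate their DF entries.
Row 2 is now all distinguished symbols — the join is lossless.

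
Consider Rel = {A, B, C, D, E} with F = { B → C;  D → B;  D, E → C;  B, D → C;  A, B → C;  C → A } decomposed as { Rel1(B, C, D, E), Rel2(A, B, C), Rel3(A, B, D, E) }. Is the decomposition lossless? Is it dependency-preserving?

lossless and dependency-preserving

Lossless test (chase): Rows 1 and 3 agree on B; apply B→C and equate their C entries. Rows 1 and 2 agree on C; apply C→A and equate their A entries. Row 1 is now all distinguished symbols — the join is lossless.
Dependency preservation: every FD's attributes lie within a single fragment, so each can be enforced locally — preserved.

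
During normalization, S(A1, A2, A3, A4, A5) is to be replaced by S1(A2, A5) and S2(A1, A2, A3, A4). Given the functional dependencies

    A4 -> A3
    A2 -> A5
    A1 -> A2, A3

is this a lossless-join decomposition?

Yes

Common attributes: S1 ∩ S2 = {A2}.
Closure of {A2}: A2 → A5 applies, adding A5. So (A2)⁺ = {A2, A5}.
This closure contains every attribute of S1, so S1 ∩ S2 → S1. The join is lossless.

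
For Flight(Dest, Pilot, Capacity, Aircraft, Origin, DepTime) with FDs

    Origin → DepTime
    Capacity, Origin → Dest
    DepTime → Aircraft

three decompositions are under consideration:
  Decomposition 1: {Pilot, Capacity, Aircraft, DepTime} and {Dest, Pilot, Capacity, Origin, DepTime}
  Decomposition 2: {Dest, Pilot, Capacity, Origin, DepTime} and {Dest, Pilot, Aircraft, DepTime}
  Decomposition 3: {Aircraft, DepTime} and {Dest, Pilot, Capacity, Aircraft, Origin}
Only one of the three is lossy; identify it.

Decomposition 3

Decomposition 1: common = {Pilot, Capacity, DepTime}, closure = {Pilot, Capacity, Aircraft, DepTime} → lossless.
Decomposition 2: common = {Dest, Pilot, DepTime}, closure = {Dest, Pilot, Aircraft, DepTime} → lossless.
Decomposition 3: common = {Aircraft}, closure = {Aircraft} → lossy.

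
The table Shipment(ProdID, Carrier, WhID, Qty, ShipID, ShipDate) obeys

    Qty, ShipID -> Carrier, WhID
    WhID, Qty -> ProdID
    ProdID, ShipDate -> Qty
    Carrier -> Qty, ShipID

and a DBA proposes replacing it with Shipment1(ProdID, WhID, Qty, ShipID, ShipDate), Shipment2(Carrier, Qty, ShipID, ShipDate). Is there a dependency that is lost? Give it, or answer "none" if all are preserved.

none

Qty, ShipID → Carrier, WhID: restricted closure across fragments reaches Carrier, WhID.
WhID, Qty → ProdID lies within Shipment1.
ProdID, ShipDate → Qty lies within Shipment1.
Carrier → Qty, ShipID lies within Shipment2.
Every dependency is enforceable on the fragments, so the decomposition is dependency-preserving.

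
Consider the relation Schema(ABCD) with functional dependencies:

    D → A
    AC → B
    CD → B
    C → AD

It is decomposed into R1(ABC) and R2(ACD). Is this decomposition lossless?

Yes

Common attributes: R1 ∩ R2 = {AC}.
Closure of {AC}: AC → B applies, adding B; C → AD applies, adding D. So (AC)⁺ = {ABCD}.
This closure contains every attribute of R1, so R1 ∩ R2 → R1. The join is lossless.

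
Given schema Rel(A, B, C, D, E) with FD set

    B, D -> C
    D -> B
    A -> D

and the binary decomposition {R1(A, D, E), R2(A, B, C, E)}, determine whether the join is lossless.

Common attributes: R1 ∩ R2 = {A, E}.
Closure of {A, E}: A → D applies, adding D; D → B applies, adding B; B, D → C applies, adding C. So (A, E)⁺ = {A, B, C, D, E}.
This closure contains every attribute of R1, so R1 ∩ R2 → R1. The join is lossless.

Yes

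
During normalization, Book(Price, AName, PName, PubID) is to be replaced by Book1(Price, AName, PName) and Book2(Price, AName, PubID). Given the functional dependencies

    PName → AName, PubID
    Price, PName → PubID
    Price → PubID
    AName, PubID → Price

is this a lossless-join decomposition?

Yes

Common attributes: Book1 ∩ Book2 = {Price, AName}.
Closure of {Price, AName}: Price → PubID applies, adding PubID. So (Price, AName)⁺ = {Price, AName, PubID}.
This closure contains every attribute of Book2, so Book1 ∩ Book2 → Book2. The join is lossless.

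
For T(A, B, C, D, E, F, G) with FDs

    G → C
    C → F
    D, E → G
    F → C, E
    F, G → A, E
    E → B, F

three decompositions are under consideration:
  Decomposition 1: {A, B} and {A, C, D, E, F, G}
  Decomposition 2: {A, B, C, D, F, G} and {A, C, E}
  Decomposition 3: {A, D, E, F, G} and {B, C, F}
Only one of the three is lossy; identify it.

Decomposition 1

Decomposition 1: common = {A}, closure = {A} → lossy.
Decomposition 2: common = {A, C}, closure = {A, B, C, E, F} → lossless.
Decomposition 3: common = {F}, closure = {B, C, E, F} → lossless.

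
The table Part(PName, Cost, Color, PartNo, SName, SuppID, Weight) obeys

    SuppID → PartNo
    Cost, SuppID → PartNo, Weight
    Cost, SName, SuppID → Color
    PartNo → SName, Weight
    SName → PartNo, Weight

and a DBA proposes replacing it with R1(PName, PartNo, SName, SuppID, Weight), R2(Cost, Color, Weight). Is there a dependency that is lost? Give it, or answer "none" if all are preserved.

Check Cost, SName, SuppID → Color: no single fragment contains all of {Cost, Color, SName, SuppID}, and the restricted closure of {Cost, SName, SuppID} across the fragments never reaches {Color}.
SuppID → PartNo is preserved.
Cost, SuppID → PartNo, Weight is preserved.
PartNo → SName, Weight is preserved.
SName → PartNo, Weight is preserved.

Cost, SName, SuppID → Color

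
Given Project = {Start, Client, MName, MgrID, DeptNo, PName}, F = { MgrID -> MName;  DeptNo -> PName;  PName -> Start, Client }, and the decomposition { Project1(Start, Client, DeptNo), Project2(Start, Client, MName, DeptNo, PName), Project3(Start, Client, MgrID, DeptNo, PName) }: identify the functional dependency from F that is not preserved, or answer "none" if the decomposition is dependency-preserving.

Check MgrID → MName: no single fragment contains all of {MName, MgrID}, and the restricted closure of {MgrID} across the fragments never reaches {MName}.
DeptNo → PName is preserved.
PName → Start, Client is preserved.

MgrID -> MName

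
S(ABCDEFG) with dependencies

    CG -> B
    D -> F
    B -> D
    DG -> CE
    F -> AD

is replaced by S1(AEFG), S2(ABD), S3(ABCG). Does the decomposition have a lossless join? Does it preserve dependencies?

lossy and not dependency-preserving

Lossless test (chase): Rows 2 and 3 agree on B; apply B→D and equate their D entries. Rows 2 and 3 agree on D; apply D→F and equate their F entries. No row becomes fully distinguished — the join is lossy.
Dependency preservation: the restricted closure of {D} across the fragments never reaches {F}, so D → F cannot be enforced without a join — not preserved.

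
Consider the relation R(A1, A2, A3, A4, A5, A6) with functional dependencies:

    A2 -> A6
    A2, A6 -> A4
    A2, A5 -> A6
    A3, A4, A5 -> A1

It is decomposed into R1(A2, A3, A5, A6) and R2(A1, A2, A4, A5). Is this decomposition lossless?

Common attributes: R1 ∩ R2 = {A2, A5}.
Closure of {A2, A5}: A2 → A6 applies, adding A6; A2, A6 → A4 applies, adding A4. So (A2, A5)⁺ = {A2, A4, A5, A6}.
The closure contains neither all of R1 = {A2, A3, A5, A6} nor all of R2 = {A1, A2, A4, A5}, so the common attributes are not a superkey of either fragment. The join is lossy.

No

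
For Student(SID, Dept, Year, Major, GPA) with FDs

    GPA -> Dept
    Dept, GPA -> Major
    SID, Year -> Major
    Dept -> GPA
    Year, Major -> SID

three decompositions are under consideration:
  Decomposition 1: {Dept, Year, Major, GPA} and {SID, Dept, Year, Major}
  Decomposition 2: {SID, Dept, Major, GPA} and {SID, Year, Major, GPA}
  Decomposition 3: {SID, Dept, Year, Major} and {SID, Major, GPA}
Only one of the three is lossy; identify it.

Decomposition 3

Decomposition 1: common = {Dept, Year, Major}, closure = {SID, Dept, Year, Major, GPA} → lossless.
Decomposition 2: common = {SID, Major, GPA}, closure = {SID, Dept, Major, GPA} → lossless.
Decomposition 3: common = {SID, Major}, closure = {SID, Major} → lossy.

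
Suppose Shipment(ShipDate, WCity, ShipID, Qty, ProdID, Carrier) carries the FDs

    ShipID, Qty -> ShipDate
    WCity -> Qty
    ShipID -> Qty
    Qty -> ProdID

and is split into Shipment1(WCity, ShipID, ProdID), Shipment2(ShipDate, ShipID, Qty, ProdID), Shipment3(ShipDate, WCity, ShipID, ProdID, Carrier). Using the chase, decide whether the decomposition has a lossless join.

Yes

Chase test. Columns are ShipDate, WCity, ShipID, Qty, ProdID, Carrier; row i has aⱼ where attribute j ∈ Shipmenti, else bᵢⱼ.
Initial tableau (one row per fragment):
  row 1: b11 a2 a3 b14 a5 b16
  row 2: a1 b22 a3 a4 a5 b26
  row 3: a1 a2 a3 b34 a5 a6
Rows 1 and 3 agree on WCity; apply WCity→Qty and equate their Qty entries.
Rows 1 and 2 agree on ShipID; apply ShipID→Qty and equate their Qty entries.
Rows 1 and 2 agree on ShipID, Qty; apply ShipID, Qty→ShipDate and equate their ShipDate entries.
Row 3 is now all distinguished symbols — the join is lossless.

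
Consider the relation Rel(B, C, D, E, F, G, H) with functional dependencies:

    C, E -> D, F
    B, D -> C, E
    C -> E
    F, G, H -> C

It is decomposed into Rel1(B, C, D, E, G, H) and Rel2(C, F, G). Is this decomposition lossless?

Yes

Common attributes: Rel1 ∩ Rel2 = {C, G}.
Closure of {C, G}: C → E applies, adding E; C, E → D, F applies, adding D, F. So (C, G)⁺ = {C, D, E, F, G}.
This closure contains every attribute of Rel2, so Rel1 ∩ Rel2 → Rel2. The join is lossless.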